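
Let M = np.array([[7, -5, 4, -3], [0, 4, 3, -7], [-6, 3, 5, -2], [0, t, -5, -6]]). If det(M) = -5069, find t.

-8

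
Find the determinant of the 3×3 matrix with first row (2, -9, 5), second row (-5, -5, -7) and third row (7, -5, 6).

Expand along column 1:
  + 2 · |-5 -7; -5 6| = 2·(-30 − 35) = -130
  − (-5) · |-9 5; -5 6| = −(-5)·(-54 − (-25)) = -145
  + 7 · |-9 5; -5 -7| = 7·(63 − (-25)) = 616
Sum: (-130) + (-145) + (616) = 341

341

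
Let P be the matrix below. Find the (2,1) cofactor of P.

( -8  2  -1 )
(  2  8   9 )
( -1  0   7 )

-14

Delete row 2 and column 1; the remaining 2×2 submatrix is [2 -1; 0 7].
Its determinant is 2·7 − (-1)·0 = 14.
The cofactor carries sign (−1)^(2+1) = −1, so C_{2,1} = −(14) = -14.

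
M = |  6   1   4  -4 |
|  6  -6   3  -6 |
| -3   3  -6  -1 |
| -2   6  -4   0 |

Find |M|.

Expand along row 4 (it has 1 zero):
  − (-2) · M_41   where M_41 = det([1 4 -4; -6 3 -6; 3 -6 -1]) = -243
  + (6) · M_42   where M_42 = det([6 4 -4; 6 3 -6; -3 -6 -1]) = -30
  − (-4) · M_43   where M_43 = det([6 1 -4; 6 -6 -6; -3 3 -1]) = 168
det = (-1)·(-2)·(-243) + (+1)·(6)·(-30) + (-1)·(-4)·(168) = 6

The determinant is 6.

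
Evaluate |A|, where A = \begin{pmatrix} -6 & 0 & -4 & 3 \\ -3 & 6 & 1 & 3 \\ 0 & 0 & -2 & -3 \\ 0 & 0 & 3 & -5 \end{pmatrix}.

A is block upper-triangular with a 2×2 block and a 2×2 block on the diagonal, so its determinant equals the product of the determinants of the diagonal blocks.
det of the 2×2 block = -36
det of the 2×2 block = 19
det = (-36)·(19) = -684

-684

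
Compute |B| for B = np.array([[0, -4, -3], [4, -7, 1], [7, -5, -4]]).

det(B) = -179

Expand along column 1:
  − 4 · |-4 -3; -5 -4| = −4·(16 − 15) = -4
  + 7 · |-4 -3; -7 1| = 7·(-4 − 21) = -175
Sum: (-4) + (-175) = -179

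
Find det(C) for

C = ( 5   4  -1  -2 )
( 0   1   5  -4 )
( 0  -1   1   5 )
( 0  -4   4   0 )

Expand along column 1 (it has 3 zeros):
  + (5) · M_11   where M_11 = det([1 5 -4; -1 1 5; -4 4 0]) = -120
det = (+1)·(5)·(-120) = -600

|C| = -600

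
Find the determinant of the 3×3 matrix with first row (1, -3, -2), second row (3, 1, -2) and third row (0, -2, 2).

28

Expand along row 3:
  − (-2) · |1 -2; 3 -2| = −(-2)·(-2 − (-6)) = 8
  + 2 · |1 -3; 3 1| = 2·(1 − (-9)) = 20
Sum: (8) + (20) = 28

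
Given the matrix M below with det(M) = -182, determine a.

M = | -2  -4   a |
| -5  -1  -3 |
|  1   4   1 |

8

Expanding along the row containing a, det(M) is linear in a: det(M) = (-19)·a + (-30).
Set (-19)·a + (-30) = -182  ⇒  (-19)·a = -152  ⇒  a = 8.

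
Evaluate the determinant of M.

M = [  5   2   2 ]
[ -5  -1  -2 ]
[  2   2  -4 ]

Expand along row 1:
  + 5 · |-1 -2; 2 -4| = 5·(4 − (-4)) = 40
  − 2 · |-5 -2; 2 -4| = −2·(20 − (-4)) = -48
  + 2 · |-5 -1; 2 2| = 2·(-10 − (-2)) = -16
Sum: (40) + (-48) + (-16) = -24

|M| = -24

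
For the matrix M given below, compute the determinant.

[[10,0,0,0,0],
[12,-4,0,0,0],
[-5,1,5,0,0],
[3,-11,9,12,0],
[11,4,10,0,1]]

M is lower triangular, so det(M) is the product of the diagonal entries:
det = (10) · (-4) · (5) · (12) · (1) = -2400

|M| = -2400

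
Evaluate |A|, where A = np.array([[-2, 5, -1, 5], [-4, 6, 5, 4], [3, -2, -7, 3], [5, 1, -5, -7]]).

Expand along row 1:
  + (-2) · M_11   where M_11 = det([6 5 4; -2 -7 3; 1 -5 -7]) = 397
  − (5) · M_12   where M_12 = det([-4 5 4; 3 -7 3; 5 -5 -7]) = 4
  + (-1) · M_13   where M_13 = det([-4 6 4; 3 -2 3; 5 1 -7]) = 224
  − (5) · M_14   where M_14 = det([-4 6 5; 3 -2 -7; 5 1 -5]) = -123
det = (+1)·(-2)·(397) + (-1)·(5)·(4) + (+1)·(-1)·(224) + (-1)·(5)·(-123) = -423

-423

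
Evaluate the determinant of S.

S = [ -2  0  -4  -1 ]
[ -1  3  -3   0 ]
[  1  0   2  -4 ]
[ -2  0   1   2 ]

The determinant is -135.

Expand along column 2 (it has 3 zeros):
  + (3) · M_22   where M_22 = det([-2 -4 -1; 1 2 -4; -2 1 2]) = -45
det = (+1)·(3)·(-45) = -135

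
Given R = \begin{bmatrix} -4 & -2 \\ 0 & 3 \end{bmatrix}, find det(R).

det(R) = (-4)·3 − (-2)·0 = -12 − 0 = -12

det(R) = -12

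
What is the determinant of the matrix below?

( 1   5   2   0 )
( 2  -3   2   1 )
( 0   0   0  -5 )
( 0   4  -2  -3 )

170

Expand along row 3 (it has 3 zeros):
  − (-5) · M_34   where M_34 = det([1 5 2; 2 -3 2; 0 4 -2]) = 34
det = (-1)·(-5)·(34) = 170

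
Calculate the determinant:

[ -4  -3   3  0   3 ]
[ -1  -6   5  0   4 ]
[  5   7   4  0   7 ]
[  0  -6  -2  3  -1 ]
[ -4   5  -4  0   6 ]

5622

Expand along column 4 (it has 4 zeros):
  + (3) · M_44   where M_44 = det([-4 -3 3 3; -1 -6 5 4; 5 7 4 7; -4 5 -4 6]) = 1874
det = (+1)·(3)·(1874) = 5622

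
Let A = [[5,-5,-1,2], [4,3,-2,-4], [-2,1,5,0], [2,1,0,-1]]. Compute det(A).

93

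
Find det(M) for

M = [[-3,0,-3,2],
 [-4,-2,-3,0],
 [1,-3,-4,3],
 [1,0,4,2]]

Expand along column 2 (it has 2 zeros):
  + (-2) · M_22   where M_22 = det([-3 -3 2; 1 -4 3; 1 4 2]) = 73
  − (-3) · M_32   where M_32 = det([-3 -3 2; -4 -3 0; 1 4 2]) = -32
det = (+1)·(-2)·(73) + (-1)·(-3)·(-32) = -242

-242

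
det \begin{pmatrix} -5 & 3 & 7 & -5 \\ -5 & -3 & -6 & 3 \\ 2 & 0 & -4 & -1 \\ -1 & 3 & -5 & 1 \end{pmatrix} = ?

Expand along row 3 (it has 1 zero):
  + (2) · M_31   where M_31 = det([3 7 -5; -3 -6 3; 3 -5 1]) = -54
  + (-4) · M_33   where M_33 = det([-5 3 -5; -5 -3 3; -1 3 1]) = 156
  − (-1) · M_34   where M_34 = det([-5 3 7; -5 -3 -6; -1 3 -5]) = -348
det = (+1)·(2)·(-54) + (+1)·(-4)·(156) + (-1)·(-1)·(-348) = -1080

The determinant is -1080.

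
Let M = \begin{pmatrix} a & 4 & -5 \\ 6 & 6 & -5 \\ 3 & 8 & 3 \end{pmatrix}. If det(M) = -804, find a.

-9

Expanding along the column containing a, det(M) is linear in a: det(M) = (58)·a + (-282).
Set (58)·a + (-282) = -804  ⇒  (58)·a = -522  ⇒  a = -9.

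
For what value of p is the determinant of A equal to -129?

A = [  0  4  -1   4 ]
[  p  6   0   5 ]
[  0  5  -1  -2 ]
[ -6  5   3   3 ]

p = -1

Expanding along the row containing p, det(A) is linear in p: det(A) = (-117)·p + (-246).
Set (-117)·p + (-246) = -129  ⇒  (-117)·p = 117  ⇒  p = -1.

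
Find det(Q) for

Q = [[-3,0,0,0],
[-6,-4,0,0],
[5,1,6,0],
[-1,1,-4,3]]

The determinant is 216.

Q is lower triangular, so det(Q) is the product of the diagonal entries:
det = (-3) · (-4) · (6) · (3) = 216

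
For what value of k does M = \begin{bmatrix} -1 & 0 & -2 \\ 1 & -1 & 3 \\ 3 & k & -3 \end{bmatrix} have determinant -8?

1

Expanding along the row containing k, det(M) is linear in k: det(M) = (1)·k + (-9).
Set (1)·k + (-9) = -8  ⇒  (1)·k = 1  ⇒  k = 1.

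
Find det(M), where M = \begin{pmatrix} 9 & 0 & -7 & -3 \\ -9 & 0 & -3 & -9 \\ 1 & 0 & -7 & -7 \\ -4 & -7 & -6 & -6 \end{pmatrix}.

Expand along column 2 (it has 3 zeros):
  + (-7) · M_42   where M_42 = det([9 -7 -3; -9 -3 -9; 1 -7 -7]) = -72
det = (+1)·(-7)·(-72) = 504

504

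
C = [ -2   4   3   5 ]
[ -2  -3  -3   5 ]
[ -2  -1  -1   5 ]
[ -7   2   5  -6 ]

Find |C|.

Expand along row 1:
  + (-2) · M_11   where M_11 = det([-3 -3 5; -1 -1 5; 2 5 -6]) = 30
  − (4) · M_12   where M_12 = det([-2 -3 5; -2 -1 5; -7 5 -6]) = 94
  + (3) · M_13   where M_13 = det([-2 -3 5; -2 -1 5; -7 2 -6]) = 94
  − (5) · M_14   where M_14 = det([-2 -3 -3; -2 -1 -1; -7 2 5]) = -12
det = (+1)·(-2)·(30) + (-1)·(4)·(94) + (+1)·(3)·(94) + (-1)·(5)·(-12) = -94

-94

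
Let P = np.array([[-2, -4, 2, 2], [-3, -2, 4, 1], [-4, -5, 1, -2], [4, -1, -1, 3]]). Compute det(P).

Expand along row 1:
  + (-2) · M_11   where M_11 = det([-2 4 1; -5 1 -2; -1 -1 3]) = 72
  − (-4) · M_12   where M_12 = det([-3 4 1; -4 1 -2; 4 -1 3]) = 13
  + (2) · M_13   where M_13 = det([-3 -2 1; -4 -5 -2; 4 -1 3]) = 67
  − (2) · M_14   where M_14 = det([-3 -2 4; -4 -5 1; 4 -1 -1]) = 78
det = (+1)·(-2)·(72) + (-1)·(-4)·(13) + (+1)·(2)·(67) + (-1)·(2)·(78) = -114

|P| = -114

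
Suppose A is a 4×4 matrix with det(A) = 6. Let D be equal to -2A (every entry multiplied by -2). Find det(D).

The determinant is 96.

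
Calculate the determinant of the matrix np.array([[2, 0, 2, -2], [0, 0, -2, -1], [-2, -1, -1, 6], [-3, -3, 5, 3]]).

58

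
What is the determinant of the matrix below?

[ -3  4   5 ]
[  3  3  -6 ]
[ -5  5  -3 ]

243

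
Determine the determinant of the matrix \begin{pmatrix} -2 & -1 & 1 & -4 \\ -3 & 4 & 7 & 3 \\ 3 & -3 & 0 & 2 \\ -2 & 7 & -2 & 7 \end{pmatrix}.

-269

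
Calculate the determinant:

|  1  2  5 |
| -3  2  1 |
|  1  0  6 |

40

Expand along column 2:
  − 2 · |-3 1; 1 6| = −2·(-18 − 1) = 38
  + 2 · |1 5; 1 6| = 2·(6 − 5) = 2
Sum: (38) + (2) = 40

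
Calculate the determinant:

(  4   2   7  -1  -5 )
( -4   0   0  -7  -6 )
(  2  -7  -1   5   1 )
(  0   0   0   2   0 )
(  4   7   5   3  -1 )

The determinant is -792.

Expand along row 4 (it has 4 zeros):
  + (2) · M_44   where M_44 = det([4 2 7 -5; -4 0 0 -6; 2 -7 -1 1; 4 7 5 -1]) = -396
det = (+1)·(2)·(-396) = -792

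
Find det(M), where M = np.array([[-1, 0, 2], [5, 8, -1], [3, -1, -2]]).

Expand along row 1:
  + (-1) · |8 -1; -1 -2| = (-1)·(-16 − 1) = 17
  + 2 · |5 8; 3 -1| = 2·(-5 − 24) = -58
Sum: (17) + (-58) = -41

|M| = -41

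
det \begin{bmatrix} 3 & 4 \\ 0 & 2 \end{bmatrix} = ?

The determinant is 6.

det = 3·2 − 4·0 = 6 − 0 = 6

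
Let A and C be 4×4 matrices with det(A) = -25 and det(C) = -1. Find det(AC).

25

det(AC) = det(A)·det(C) = (-25)·(-1) = 25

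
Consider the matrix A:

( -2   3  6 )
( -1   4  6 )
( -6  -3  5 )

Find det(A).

-7

Expand along column 1:
  + (-2) · |4 6; -3 5| = (-2)·(20 − (-18)) = -76
  − (-1) · |3 6; -3 5| = −(-1)·(15 − (-18)) = 33
  + (-6) · |3 6; 4 6| = (-6)·(18 − 24) = 36
Sum: (-76) + (33) + (36) = -7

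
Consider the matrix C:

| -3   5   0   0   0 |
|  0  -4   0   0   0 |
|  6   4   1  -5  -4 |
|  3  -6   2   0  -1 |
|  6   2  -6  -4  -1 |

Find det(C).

C is block lower-triangular with a 2×2 block and a 3×3 block on the diagonal, so its determinant equals the product of the determinants of the diagonal blocks.
det of the 2×2 block = 12
det of the 3×3 block = -12
det = (12)·(-12) = -144

-144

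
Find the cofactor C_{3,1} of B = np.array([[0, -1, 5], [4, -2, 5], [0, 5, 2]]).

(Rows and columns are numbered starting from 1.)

Delete row 3 and column 1; the remaining 2×2 submatrix is [-1 5; -2 5].
Its determinant is (-1)·5 − 5·(-2) = 5.
The cofactor carries sign (−1)^(3+1) = +1, so C_{3,1} = +(5) = 5.

5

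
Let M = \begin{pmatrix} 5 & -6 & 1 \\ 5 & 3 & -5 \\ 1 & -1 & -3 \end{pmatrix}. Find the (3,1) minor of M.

The minor is 27.

Delete row 3 and column 1; the remaining 2×2 submatrix is [-6 1; 3 -5].
Its determinant is (-6)·(-5) − 1·3 = 27.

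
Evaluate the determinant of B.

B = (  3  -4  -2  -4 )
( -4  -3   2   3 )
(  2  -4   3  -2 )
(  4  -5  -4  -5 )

-62

Expand along row 1:
  + (3) · M_11   where M_11 = det([-3 2 3; -4 3 -2; -5 -4 -5]) = 142
  − (-4) · M_12   where M_12 = det([-4 2 3; 2 3 -2; 4 -4 -5]) = 36
  + (-2) · M_13   where M_13 = det([-4 -3 3; 2 -4 -2; 4 -5 -5]) = -28
  − (-4) · M_14   where M_14 = det([-4 -3 2; 2 -4 3; 4 -5 -4]) = -172
det = (+1)·(3)·(142) + (-1)·(-4)·(36) + (+1)·(-2)·(-28) + (-1)·(-4)·(-172) = -62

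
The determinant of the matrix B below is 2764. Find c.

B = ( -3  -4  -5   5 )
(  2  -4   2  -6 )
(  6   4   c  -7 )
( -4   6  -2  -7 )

c = 1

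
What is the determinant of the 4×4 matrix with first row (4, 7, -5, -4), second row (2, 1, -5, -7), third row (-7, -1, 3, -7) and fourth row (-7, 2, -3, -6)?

2435

Expand along row 1:
  + (4) · M_11   where M_11 = det([1 -5 -7; -1 3 -7; 2 -3 -6]) = 82
  − (7) · M_12   where M_12 = det([2 -5 -7; -7 3 -7; -7 -3 -6]) = -407
  + (-5) · M_13   where M_13 = det([2 1 -7; -7 -1 -7; -7 2 -6]) = 194
  − (-4) · M_14   where M_14 = det([2 1 -5; -7 -1 3; -7 2 -3]) = 57
det = (+1)·(4)·(82) + (-1)·(7)·(-407) + (+1)·(-5)·(194) + (-1)·(-4)·(57) = 2435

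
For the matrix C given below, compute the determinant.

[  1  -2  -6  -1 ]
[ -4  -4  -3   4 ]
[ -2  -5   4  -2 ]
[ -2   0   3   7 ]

Expand along row 4 (it has 1 zero):
  − (-2) · M_41   where M_41 = det([-2 -6 -1; -4 -3 4; -5 4 -2]) = 219
  − (3) · M_43   where M_43 = det([1 -2 -1; -4 -4 4; -2 -5 -2]) = 48
  + (7) · M_44   where M_44 = det([1 -2 -6; -4 -4 -3; -2 -5 4]) = -147
det = (-1)·(-2)·(219) + (-1)·(3)·(48) + (+1)·(7)·(-147) = -735

-735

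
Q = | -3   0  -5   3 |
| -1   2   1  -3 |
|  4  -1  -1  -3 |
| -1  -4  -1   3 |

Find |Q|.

Expand along row 1 (it has 1 zero):
  + (-3) · M_11   where M_11 = det([2 1 -3; -1 -1 -3; -4 -1 3]) = 12
  + (-5) · M_13   where M_13 = det([-1 2 -3; 4 -1 -3; -1 -4 3]) = 48
  − (3) · M_14   where M_14 = det([-1 2 1; 4 -1 -1; -1 -4 -1]) = -4
det = (+1)·(-3)·(12) + (+1)·(-5)·(48) + (-1)·(3)·(-4) = -264

-264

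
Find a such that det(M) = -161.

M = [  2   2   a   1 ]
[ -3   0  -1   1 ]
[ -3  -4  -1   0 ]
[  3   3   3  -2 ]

Expanding along the column containing a, det(M) is linear in a: det(M) = (-21)·a + (-14).
Set (-21)·a + (-14) = -161  ⇒  (-21)·a = -147  ⇒  a = 7.

7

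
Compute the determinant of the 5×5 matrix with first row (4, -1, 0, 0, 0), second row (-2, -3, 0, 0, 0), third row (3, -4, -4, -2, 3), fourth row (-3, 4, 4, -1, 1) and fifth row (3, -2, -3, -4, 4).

The matrix is block lower-triangular with a 2×2 block and a 3×3 block on the diagonal, so its determinant equals the product of the determinants of the diagonal blocks.
det of the 2×2 block = -14
det of the 3×3 block = -19
det = (-14)·(-19) = 266

266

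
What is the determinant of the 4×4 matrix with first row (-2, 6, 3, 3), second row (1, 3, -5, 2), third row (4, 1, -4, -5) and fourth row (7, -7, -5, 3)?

Expand along row 1:
  + (-2) · M_11   where M_11 = det([3 -5 2; 1 -4 -5; -7 -5 3]) = -337
  − (6) · M_12   where M_12 = det([1 -5 2; 4 -4 -5; 7 -5 3]) = 214
  + (3) · M_13   where M_13 = det([1 3 2; 4 1 -5; 7 -7 3]) = -243
  − (3) · M_14   where M_14 = det([1 3 -5; 4 1 -4; 7 -7 -5]) = 118
det = (+1)·(-2)·(-337) + (-1)·(6)·(214) + (+1)·(3)·(-243) + (-1)·(3)·(118) = -1693

The determinant is -1693.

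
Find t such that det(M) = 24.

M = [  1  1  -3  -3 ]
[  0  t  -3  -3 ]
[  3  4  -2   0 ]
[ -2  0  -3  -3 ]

2

Expanding along the row containing t, det(M) is linear in t: det(M) = (18)·t + (-12).
Set (18)·t + (-12) = 24  ⇒  (18)·t = 36  ⇒  t = 2.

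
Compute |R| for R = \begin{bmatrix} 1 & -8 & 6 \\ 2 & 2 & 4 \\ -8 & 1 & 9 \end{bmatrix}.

522

Expand along column 1:
  + 1 · |2 4; 1 9| = 1·(18 − 4) = 14
  − 2 · |-8 6; 1 9| = −2·(-72 − 6) = 156
  + (-8) · |-8 6; 2 4| = (-8)·(-32 − 12) = 352
Sum: (14) + (156) + (352) = 522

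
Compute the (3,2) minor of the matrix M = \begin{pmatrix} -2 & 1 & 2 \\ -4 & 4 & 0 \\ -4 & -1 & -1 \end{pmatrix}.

Delete row 3 and column 2; the remaining 2×2 submatrix is [-2 2; -4 0].
Its determinant is (-2)·0 − 2·(-4) = 8.

8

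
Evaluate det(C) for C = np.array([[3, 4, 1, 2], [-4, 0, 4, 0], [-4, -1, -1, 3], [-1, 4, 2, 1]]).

det(C) = 232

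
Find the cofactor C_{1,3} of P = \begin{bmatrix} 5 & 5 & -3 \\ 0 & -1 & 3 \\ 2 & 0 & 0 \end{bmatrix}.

The cofactor is 2.

Delete row 1 and column 3; the remaining 2×2 submatrix is [0 -1; 2 0].
Its determinant is 0·0 − (-1)·2 = 2.
The cofactor carries sign (−1)^(1+3) = +1, so C_{1,3} = +(2) = 2.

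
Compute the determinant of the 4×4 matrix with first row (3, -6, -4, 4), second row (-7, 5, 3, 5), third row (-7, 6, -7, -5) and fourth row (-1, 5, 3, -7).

Expand along row 1:
  + (3) · M_11   where M_11 = det([5 3 5; 6 -7 -5; 5 3 -7]) = 636
  − (-6) · M_12   where M_12 = det([-7 3 5; -7 -7 -5; -1 3 -7]) = -720
  + (-4) · M_13   where M_13 = det([-7 5 5; -7 6 -5; -1 5 -7]) = -246
  − (4) · M_14   where M_14 = det([-7 5 3; -7 6 -7; -1 5 3]) = -318
det = (+1)·(3)·(636) + (-1)·(-6)·(-720) + (+1)·(-4)·(-246) + (-1)·(4)·(-318) = -156

-156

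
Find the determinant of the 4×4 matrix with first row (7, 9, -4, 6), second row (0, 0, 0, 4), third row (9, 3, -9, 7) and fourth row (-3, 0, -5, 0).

2028

Expand along row 2 (it has 3 zeros):
  + (4) · M_24   where M_24 = det([7 9 -4; 9 3 -9; -3 0 -5]) = 507
det = (+1)·(4)·(507) = 2028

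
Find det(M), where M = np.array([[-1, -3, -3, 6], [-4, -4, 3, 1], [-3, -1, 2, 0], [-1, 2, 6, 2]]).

317

Expand along row 3 (it has 1 zero):
  + (-3) · M_31   where M_31 = det([-3 -3 6; -4 3 1; 2 6 2]) = -210
  − (-1) · M_32   where M_32 = det([-1 -3 6; -4 3 1; -1 6 2]) = -147
  + (2) · M_33   where M_33 = det([-1 -3 6; -4 -4 1; -1 2 2]) = -83
det = (+1)·(-3)·(-210) + (-1)·(-1)·(-147) + (+1)·(2)·(-83) = 317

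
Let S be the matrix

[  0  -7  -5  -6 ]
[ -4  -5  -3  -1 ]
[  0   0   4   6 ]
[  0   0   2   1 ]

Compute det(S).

det(S) = 224

S is block upper-triangular with a 2×2 block and a 2×2 block on the diagonal, so its determinant equals the product of the determinants of the diagonal blocks.
det of the 2×2 block = -28
det of the 2×2 block = -8
det = (-28)·(-8) = 224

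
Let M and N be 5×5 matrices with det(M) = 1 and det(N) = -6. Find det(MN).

det(MN) = -6

det(MN) = det(M)·det(N) = (1)·(-6) = -6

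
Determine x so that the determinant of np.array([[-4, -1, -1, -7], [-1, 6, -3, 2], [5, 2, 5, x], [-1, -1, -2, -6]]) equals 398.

x = 9

Expanding along the column containing x, det(M) is linear in x: det(M) = (-52)·x + (866).
Set (-52)·x + (866) = 398  ⇒  (-52)·x = -468  ⇒  x = 9.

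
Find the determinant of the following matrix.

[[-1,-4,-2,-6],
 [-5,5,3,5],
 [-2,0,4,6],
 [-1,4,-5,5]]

-1198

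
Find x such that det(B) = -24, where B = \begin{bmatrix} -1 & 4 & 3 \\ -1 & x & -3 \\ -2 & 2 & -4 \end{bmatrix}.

x = -2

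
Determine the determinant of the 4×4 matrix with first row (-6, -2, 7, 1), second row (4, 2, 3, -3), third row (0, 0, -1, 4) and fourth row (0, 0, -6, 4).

-80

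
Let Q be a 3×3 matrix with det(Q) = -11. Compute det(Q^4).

det(Q^4) = (det Q)^4 = (-11)^4 = 14641

14641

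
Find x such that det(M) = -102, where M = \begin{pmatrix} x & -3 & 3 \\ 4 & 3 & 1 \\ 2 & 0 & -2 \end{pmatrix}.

Expanding along the column containing x, det(M) is linear in x: det(M) = (-6)·x + (-48).
Set (-6)·x + (-48) = -102  ⇒  (-6)·x = -54  ⇒  x = 9.

9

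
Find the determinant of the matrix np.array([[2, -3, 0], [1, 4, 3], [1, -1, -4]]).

-47

Expand along row 1:
  + 2 · |4 3; -1 -4| = 2·(-16 − (-3)) = -26
  − (-3) · |1 3; 1 -4| = −(-3)·(-4 − 3) = -21
Sum: (-26) + (-21) = -47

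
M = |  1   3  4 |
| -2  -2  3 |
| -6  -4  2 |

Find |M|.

Expand along column 1:
  + 1 · |-2 3; -4 2| = 1·(-4 − (-12)) = 8
  − (-2) · |3 4; -4 2| = −(-2)·(6 − (-16)) = 44
  + (-6) · |3 4; -2 3| = (-6)·(9 − (-8)) = -102
Sum: (8) + (44) + (-102) = -50

-50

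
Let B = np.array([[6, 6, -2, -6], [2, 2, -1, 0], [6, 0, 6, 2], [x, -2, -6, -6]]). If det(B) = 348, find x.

-5

Expanding along the column containing x, det(B) is linear in x: det(B) = (76)·x + (728).
Set (76)·x + (728) = 348  ⇒  (76)·x = -380  ⇒  x = -5.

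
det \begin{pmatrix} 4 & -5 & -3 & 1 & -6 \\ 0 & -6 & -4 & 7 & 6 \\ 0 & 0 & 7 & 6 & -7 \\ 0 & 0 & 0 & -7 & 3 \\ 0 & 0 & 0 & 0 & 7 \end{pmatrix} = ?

The matrix is upper triangular, so the determinant is the product of the diagonal entries:
det = (4) · (-6) · (7) · (-7) · (7) = 8232

The determinant is 8232.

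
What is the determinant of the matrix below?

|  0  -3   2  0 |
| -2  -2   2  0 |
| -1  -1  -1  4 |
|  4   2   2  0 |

The determinant is 112.

Expand along column 4 (it has 3 zeros):
  − (4) · M_34   where M_34 = det([0 -3 2; -2 -2 2; 4 2 2]) = -28
det = (-1)·(4)·(-28) = 112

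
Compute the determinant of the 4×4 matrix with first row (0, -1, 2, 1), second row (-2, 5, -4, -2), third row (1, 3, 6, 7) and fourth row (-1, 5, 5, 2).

Expand along row 1 (it has 1 zero):
  − (-1) · M_12   where M_12 = det([-2 -4 -2; 1 6 7; -1 5 2]) = 60
  + (2) · M_13   where M_13 = det([-2 5 -2; 1 3 7; -1 5 2]) = -3
  − (1) · M_14   where M_14 = det([-2 5 -4; 1 3 6; -1 5 5]) = -57
det = (-1)·(-1)·(60) + (+1)·(2)·(-3) + (-1)·(1)·(-57) = 111

111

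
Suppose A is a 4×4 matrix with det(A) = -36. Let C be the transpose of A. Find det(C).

-36

det(Aᵀ) = det(A).
det(C) = (1)·(-36) = -36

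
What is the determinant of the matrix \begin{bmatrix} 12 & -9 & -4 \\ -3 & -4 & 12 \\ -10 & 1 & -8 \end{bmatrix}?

Expand along column 1:
  + 12 · |-4 12; 1 -8| = 12·(32 − 12) = 240
  − (-3) · |-9 -4; 1 -8| = −(-3)·(72 − (-4)) = 228
  + (-10) · |-9 -4; -4 12| = (-10)·(-108 − 16) = 1240
Sum: (240) + (228) + (1240) = 1708

1708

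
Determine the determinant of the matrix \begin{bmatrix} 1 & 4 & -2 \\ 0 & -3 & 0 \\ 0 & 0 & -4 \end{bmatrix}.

The matrix is upper triangular, so the determinant is the product of the diagonal entries:
det = (1) · (-3) · (-4) = 12

12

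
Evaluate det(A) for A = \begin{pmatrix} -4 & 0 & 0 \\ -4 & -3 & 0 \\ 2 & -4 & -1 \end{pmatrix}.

-12

A is lower triangular, so det(A) is the product of the diagonal entries:
det = (-4) · (-3) · (-1) = -12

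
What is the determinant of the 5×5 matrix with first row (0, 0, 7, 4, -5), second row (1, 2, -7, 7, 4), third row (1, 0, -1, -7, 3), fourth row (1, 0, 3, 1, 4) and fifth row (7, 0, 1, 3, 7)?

Expand along column 2 (it has 4 zeros):
  + (2) · M_22   where M_22 = det([0 7 4 -5; 1 -1 -7 3; 1 3 1 4; 7 1 3 7]) = 1612
det = (+1)·(2)·(1612) = 3224

3224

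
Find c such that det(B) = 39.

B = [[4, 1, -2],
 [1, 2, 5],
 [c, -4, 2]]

-7

Expanding along the column containing c, det(B) is linear in c: det(B) = (9)·c + (102).
Set (9)·c + (102) = 39  ⇒  (9)·c = -63  ⇒  c = -7.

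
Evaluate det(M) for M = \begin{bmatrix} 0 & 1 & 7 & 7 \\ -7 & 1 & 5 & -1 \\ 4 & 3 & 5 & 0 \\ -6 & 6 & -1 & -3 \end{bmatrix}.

-2813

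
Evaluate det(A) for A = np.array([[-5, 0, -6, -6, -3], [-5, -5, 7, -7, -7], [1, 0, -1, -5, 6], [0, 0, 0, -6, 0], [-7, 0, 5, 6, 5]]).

13890

Expand along row 4 (it has 4 zeros):
  + (-6) · M_44   where M_44 = det([-5 0 -6 -3; -5 -5 7 -7; 1 0 -1 6; -7 0 5 5]) = -2315
det = (+1)·(-6)·(-2315) = 13890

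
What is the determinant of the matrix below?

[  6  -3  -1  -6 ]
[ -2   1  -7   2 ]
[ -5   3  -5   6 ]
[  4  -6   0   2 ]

Expand along row 4 (it has 1 zero):
  − (4) · M_41   where M_41 = det([-3 -1 -6; 1 -7 2; 3 -5 6]) = 0
  + (-6) · M_42   where M_42 = det([6 -1 -6; -2 -7 2; -5 -5 6]) = -44
  + (2) · M_44   where M_44 = det([6 -3 -1; -2 1 -7; -5 3 -5]) = 22
det = (-1)·(4)·(0) + (+1)·(-6)·(-44) + (+1)·(2)·(22) = 308

308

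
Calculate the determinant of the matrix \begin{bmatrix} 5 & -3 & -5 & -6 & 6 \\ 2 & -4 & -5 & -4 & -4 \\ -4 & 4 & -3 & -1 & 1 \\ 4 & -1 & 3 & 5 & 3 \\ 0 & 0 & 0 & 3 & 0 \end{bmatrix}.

1335

Expand along row 5 (it has 4 zeros):
  − (3) · M_54   where M_54 = det([5 -3 -5 6; 2 -4 -5 -4; -4 4 -3 1; 4 -1 3 3]) = -445
det = (-1)·(3)·(-445) = 1335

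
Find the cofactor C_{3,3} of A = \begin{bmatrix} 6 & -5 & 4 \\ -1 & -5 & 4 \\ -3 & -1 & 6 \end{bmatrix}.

Delete row 3 and column 3; the remaining 2×2 submatrix is [6 -5; -1 -5].
Its determinant is 6·(-5) − (-5)·(-1) = -35.
The cofactor carries sign (−1)^(3+3) = +1, so C_{3,3} = +(-35) = -35.

-35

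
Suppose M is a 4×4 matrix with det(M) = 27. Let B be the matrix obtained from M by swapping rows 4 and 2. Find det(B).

Swapping two rows multiplies the determinant by −1.
det(B) = (-1)·(27) = -27

|B| = -27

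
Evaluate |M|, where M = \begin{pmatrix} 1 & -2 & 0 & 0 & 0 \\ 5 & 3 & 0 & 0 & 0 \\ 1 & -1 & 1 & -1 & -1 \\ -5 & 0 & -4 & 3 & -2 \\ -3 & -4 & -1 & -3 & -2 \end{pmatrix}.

-273

M is block lower-triangular with a 2×2 block and a 3×3 block on the diagonal, so its determinant equals the product of the determinants of the diagonal blocks.
det of the 2×2 block = 13
det of the 3×3 block = -21
det = (13)·(-21) = -273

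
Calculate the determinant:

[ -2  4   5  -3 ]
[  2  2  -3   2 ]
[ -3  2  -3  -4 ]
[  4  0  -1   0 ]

-526

Expand along row 4 (it has 2 zeros):
  − (4) · M_41   where M_41 = det([4 5 -3; 2 -3 2; 2 -3 -4]) = 132
  − (-1) · M_43   where M_43 = det([-2 4 -3; 2 2 2; -3 2 -4]) = 2
det = (-1)·(4)·(132) + (-1)·(-1)·(2) = -526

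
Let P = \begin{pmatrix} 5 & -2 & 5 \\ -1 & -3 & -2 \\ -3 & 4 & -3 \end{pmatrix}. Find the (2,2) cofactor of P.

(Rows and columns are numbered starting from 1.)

0

Delete row 2 and column 2; the remaining 2×2 submatrix is [5 5; -3 -3].
Its determinant is 5·(-3) − 5·(-3) = 0.
The cofactor carries sign (−1)^(2+2) = +1, so C_{2,2} = +(0) = 0.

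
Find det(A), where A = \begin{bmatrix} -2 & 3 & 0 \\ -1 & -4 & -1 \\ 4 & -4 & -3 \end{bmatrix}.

Expand along row 1:
  + (-2) · |-4 -1; -4 -3| = (-2)·(12 − 4) = -16
  − 3 · |-1 -1; 4 -3| = −3·(3 − (-4)) = -21
Sum: (-16) + (-21) = -37

-37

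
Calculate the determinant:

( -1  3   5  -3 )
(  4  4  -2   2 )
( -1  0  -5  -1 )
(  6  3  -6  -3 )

-834

Expand along row 3 (it has 1 zero):
  + (-1) · M_31   where M_31 = det([3 5 -3; 4 -2 2; 3 -6 -3]) = 198
  + (-5) · M_33   where M_33 = det([-1 3 -3; 4 4 2; 6 3 -3]) = 126
  − (-1) · M_34   where M_34 = det([-1 3 5; 4 4 -2; 6 3 -6]) = -6
det = (+1)·(-1)·(198) + (+1)·(-5)·(126) + (-1)·(-1)·(-6) = -834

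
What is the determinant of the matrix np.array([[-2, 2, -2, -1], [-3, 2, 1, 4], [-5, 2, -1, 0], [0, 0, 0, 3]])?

Expand along row 4 (it has 3 zeros):
  + (3) · M_44   where M_44 = det([-2 2 -2; -3 2 1; -5 2 -1]) = -16
det = (+1)·(3)·(-16) = -48

The determinant is -48.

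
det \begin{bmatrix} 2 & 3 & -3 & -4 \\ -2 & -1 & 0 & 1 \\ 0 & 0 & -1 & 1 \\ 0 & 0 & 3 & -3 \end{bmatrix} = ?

The matrix is block upper-triangular with a 2×2 block and a 2×2 block on the diagonal, so its determinant equals the product of the determinants of the diagonal blocks.
det of the 2×2 block = 4
det of the 2×2 block = 0
det = (4)·(0) = 0

0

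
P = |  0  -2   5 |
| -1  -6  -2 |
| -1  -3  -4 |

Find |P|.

The determinant is -11.

Expand along row 1:
  − (-2) · |-1 -2; -1 -4| = −(-2)·(4 − 2) = 4
  + 5 · |-1 -6; -1 -3| = 5·(3 − 6) = -15
Sum: (4) + (-15) = -11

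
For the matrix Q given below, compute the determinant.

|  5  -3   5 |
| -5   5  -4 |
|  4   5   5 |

Expand along column 1:
  + 5 · |5 -4; 5 5| = 5·(25 − (-20)) = 225
  − (-5) · |-3 5; 5 5| = −(-5)·(-15 − 25) = -200
  + 4 · |-3 5; 5 -4| = 4·(12 − 25) = -52
Sum: (225) + (-200) + (-52) = -27

|Q| = -27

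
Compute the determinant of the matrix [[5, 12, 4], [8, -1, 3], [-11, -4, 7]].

The determinant is -1215.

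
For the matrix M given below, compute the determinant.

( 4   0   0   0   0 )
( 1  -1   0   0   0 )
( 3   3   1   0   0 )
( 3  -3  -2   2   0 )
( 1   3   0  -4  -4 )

M is lower triangular, so det(M) is the product of the diagonal entries:
det = (4) · (-1) · (1) · (2) · (-4) = 32

32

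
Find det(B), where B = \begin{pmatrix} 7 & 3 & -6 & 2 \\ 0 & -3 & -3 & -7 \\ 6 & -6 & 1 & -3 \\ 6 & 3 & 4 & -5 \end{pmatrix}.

det(B) = 5181

Expand along row 2 (it has 1 zero):
  + (-3) · M_22   where M_22 = det([7 -6 2; 6 1 -3; 6 4 -5]) = 13
  − (-3) · M_23   where M_23 = det([7 3 2; 6 -6 -3; 6 3 -5]) = 417
  + (-7) · M_24   where M_24 = det([7 3 -6; 6 -6 1; 6 3 4]) = -567
det = (+1)·(-3)·(13) + (-1)·(-3)·(417) + (+1)·(-7)·(-567) = 5181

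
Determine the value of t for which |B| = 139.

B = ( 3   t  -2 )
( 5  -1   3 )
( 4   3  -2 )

Expanding along the column containing t, det(B) is linear in t: det(B) = (22)·t + (-59).
Set (22)·t + (-59) = 139  ⇒  (22)·t = 198  ⇒  t = 9.

9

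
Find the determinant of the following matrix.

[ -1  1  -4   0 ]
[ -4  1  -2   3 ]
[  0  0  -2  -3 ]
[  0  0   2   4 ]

-6

The matrix is block upper-triangular with a 2×2 block and a 2×2 block on the diagonal, so its determinant equals the product of the determinants of the diagonal blocks.
det of the 2×2 block = 3
det of the 2×2 block = -2
det = (3)·(-2) = -6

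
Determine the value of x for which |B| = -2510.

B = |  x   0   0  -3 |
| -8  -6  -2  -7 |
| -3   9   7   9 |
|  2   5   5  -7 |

Expanding along the column containing x, det(B) is linear in x: det(B) = (278)·x + (-564).
Set (278)·x + (-564) = -2510  ⇒  (278)·x = -1946  ⇒  x = -7.

x = -7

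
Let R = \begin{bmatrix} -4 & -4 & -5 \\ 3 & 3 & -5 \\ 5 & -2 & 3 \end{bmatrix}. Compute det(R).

det(R) = 245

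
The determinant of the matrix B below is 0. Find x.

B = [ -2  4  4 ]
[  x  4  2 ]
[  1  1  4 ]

x = -3

Expanding along the row containing x, det(B) is linear in x: det(B) = (-12)·x + (-36).
Set (-12)·x + (-36) = 0  ⇒  (-12)·x = 36  ⇒  x = -3.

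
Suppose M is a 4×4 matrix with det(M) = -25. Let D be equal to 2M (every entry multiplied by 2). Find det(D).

det(D) = -400

For a 4×4 matrix, det(2M) = 2^4·det(M) = 16·det(M).
det(D) = (16)·(-25) = -400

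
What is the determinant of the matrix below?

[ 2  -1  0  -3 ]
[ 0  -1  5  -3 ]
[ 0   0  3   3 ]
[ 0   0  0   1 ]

The matrix is upper triangular, so the determinant is the product of the diagonal entries:
det = (2) · (-1) · (3) · (1) = -6

The determinant is -6.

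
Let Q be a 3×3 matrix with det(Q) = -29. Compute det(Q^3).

The determinant is -24389.

det(Q^3) = (det Q)^3 = (-29)^3 = -24389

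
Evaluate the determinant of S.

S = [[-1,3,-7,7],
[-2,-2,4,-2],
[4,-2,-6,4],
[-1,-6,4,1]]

Expand along row 1:
  + (-1) · M_11   where M_11 = det([-2 4 -2; -2 -6 4; -6 4 1]) = 44
  − (3) · M_12   where M_12 = det([-2 4 -2; 4 -6 4; -1 4 1]) = -8
  + (-7) · M_13   where M_13 = det([-2 -2 -2; 4 -2 4; -1 -6 1]) = 24
  − (7) · M_14   where M_14 = det([-2 -2 4; 4 -2 -6; -1 -6 4]) = 4
det = (+1)·(-1)·(44) + (-1)·(3)·(-8) + (+1)·(-7)·(24) + (-1)·(7)·(4) = -216

-216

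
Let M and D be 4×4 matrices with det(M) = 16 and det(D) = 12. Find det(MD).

det(MD) = det(M)·det(D) = (16)·(12) = 192

|MD| = 192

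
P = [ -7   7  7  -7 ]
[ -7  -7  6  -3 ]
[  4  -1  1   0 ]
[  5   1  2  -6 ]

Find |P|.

Expand along row 3 (it has 1 zero):
  + (4) · M_31   where M_31 = det([7 7 -7; -7 6 -3; 1 2 -6]) = -385
  − (-1) · M_32   where M_32 = det([-7 7 -7; -7 6 -3; 5 2 -6]) = 119
  + (1) · M_33   where M_33 = det([-7 7 -7; -7 -7 -3; 5 1 -6]) = -910
det = (+1)·(4)·(-385) + (-1)·(-1)·(119) + (+1)·(1)·(-910) = -2331

-2331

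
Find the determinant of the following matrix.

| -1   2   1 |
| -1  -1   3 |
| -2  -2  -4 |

The determinant is -30.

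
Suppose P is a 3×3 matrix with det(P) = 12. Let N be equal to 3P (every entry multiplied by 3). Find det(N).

det(N) = 324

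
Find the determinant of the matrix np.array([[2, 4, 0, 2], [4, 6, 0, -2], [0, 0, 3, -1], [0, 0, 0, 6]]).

-72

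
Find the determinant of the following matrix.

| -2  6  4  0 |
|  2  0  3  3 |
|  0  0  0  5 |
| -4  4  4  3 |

The determinant is 320.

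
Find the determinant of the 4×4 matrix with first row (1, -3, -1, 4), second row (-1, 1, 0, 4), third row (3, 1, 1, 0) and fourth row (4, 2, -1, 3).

Expand along row 2 (it has 1 zero):
  − (-1) · M_21   where M_21 = det([-3 -1 4; 1 1 0; 2 -1 3]) = -18
  + (1) · M_22   where M_22 = det([1 -1 4; 3 1 0; 4 -1 3]) = -16
  + (4) · M_24   where M_24 = det([1 -3 -1; 3 1 1; 4 2 -1]) = -26
det = (-1)·(-1)·(-18) + (+1)·(1)·(-16) + (+1)·(4)·(-26) = -138

-138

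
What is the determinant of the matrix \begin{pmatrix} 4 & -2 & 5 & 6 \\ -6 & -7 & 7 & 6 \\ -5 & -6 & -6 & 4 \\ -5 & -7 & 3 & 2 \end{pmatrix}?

-2068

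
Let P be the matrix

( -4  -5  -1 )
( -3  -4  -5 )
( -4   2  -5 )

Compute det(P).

-123

Expand along row 1:
  + (-4) · |-4 -5; 2 -5| = (-4)·(20 − (-10)) = -120
  − (-5) · |-3 -5; -4 -5| = −(-5)·(15 − 20) = -25
  + (-1) · |-3 -4; -4 2| = (-1)·(-6 − 16) = 22
Sum: (-120) + (-25) + (22) = -123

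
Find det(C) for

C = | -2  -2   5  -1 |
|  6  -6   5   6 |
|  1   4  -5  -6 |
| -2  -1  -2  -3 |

det(C) = -841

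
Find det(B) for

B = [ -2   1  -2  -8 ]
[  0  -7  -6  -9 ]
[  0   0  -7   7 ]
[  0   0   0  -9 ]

B is upper triangular, so det(B) is the product of the diagonal entries:
det = (-2) · (-7) · (-7) · (-9) = 882

882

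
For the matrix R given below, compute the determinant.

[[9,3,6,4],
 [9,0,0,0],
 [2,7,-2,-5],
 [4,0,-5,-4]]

207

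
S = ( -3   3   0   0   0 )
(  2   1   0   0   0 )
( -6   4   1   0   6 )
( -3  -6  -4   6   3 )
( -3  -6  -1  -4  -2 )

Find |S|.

|S| = -1188

S is block lower-triangular with a 2×2 block and a 3×3 block on the diagonal, so its determinant equals the product of the determinants of the diagonal blocks.
det of the 2×2 block = -9
det of the 3×3 block = 132
det = (-9)·(132) = -1188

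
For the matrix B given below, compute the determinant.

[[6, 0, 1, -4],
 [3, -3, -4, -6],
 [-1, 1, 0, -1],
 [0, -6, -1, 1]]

det(B) = -216

Expand along row 1 (it has 1 zero):
  + (6) · M_11   where M_11 = det([-3 -4 -6; 1 0 -1; -6 -1 1]) = -11
  + (1) · M_13   where M_13 = det([3 -3 -6; -1 1 -1; 0 -6 1]) = -54
  − (-4) · M_14   where M_14 = det([3 -3 -4; -1 1 0; 0 -6 -1]) = -24
det = (+1)·(6)·(-11) + (+1)·(1)·(-54) + (-1)·(-4)·(-24) = -216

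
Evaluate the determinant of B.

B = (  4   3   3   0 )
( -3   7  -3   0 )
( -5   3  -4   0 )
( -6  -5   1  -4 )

Expand along column 4 (it has 3 zeros):
  + (-4) · M_44   where M_44 = det([4 3 3; -3 7 -3; -5 3 -4]) = 11
det = (+1)·(-4)·(11) = -44

-44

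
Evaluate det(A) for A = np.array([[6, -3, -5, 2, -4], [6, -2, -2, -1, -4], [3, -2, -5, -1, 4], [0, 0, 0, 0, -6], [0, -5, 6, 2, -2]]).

The determinant is 3114.

Expand along row 4 (it has 4 zeros):
  − (-6) · M_45   where M_45 = det([6 -3 -5 2; 6 -2 -2 -1; 3 -2 -5 -1; 0 -5 6 2]) = 519
det = (-1)·(-6)·(519) = 3114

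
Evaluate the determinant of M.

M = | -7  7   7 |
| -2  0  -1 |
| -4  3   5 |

Expand along row 2:
  − (-2) · |7 7; 3 5| = −(-2)·(35 − 21) = 28
  − (-1) · |-7 7; -4 3| = −(-1)·(-21 − (-28)) = 7
Sum: (28) + (7) = 35

|M| = 35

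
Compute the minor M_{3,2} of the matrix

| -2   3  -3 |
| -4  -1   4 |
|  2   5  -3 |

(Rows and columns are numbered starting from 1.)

The minor is -20.

Delete row 3 and column 2; the remaining 2×2 submatrix is [-2 -3; -4 4].
Its determinant is (-2)·4 − (-3)·(-4) = -20.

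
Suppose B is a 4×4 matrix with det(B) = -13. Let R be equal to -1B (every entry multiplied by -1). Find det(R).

|R| = -13

For a 4×4 matrix, det(-1B) = (-1)^4·det(B) = 1·det(B).
det(R) = (1)·(-13) = -13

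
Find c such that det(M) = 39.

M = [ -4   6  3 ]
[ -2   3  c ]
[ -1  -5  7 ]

Expanding along the row containing c, det(M) is linear in c: det(M) = (-26)·c + (39).
Set (-26)·c + (39) = 39  ⇒  (-26)·c = 0  ⇒  c = 0.

c = 0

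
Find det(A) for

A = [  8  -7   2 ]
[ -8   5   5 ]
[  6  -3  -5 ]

-22

Expand along row 1:
  + 8 · |5 5; -3 -5| = 8·(-25 − (-15)) = -80
  − (-7) · |-8 5; 6 -5| = −(-7)·(40 − 30) = 70
  + 2 · |-8 5; 6 -3| = 2·(24 − 30) = -12
Sum: (-80) + (70) + (-12) = -22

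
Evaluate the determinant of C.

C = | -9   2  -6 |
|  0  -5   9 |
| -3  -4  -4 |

|C| = -468

Expand along row 2:
  + (-5) · |-9 -6; -3 -4| = (-5)·(36 − 18) = -90
  − 9 · |-9 2; -3 -4| = −9·(36 − (-6)) = -378
Sum: (-90) + (-378) = -468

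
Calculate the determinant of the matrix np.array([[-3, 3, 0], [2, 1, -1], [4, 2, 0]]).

The determinant is -18.

Expand along column 3:
  − (-1) · |-3 3; 4 2| = −(-1)·(-6 − 12) = -18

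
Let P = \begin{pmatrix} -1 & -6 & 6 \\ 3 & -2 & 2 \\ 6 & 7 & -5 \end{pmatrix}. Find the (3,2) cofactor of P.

The cofactor is 20.

Delete row 3 and column 2; the remaining 2×2 submatrix is [-1 6; 3 2].
Its determinant is (-1)·2 − 6·3 = -20.
The cofactor carries sign (−1)^(3+2) = −1, so C_{3,2} = −(-20) = 20.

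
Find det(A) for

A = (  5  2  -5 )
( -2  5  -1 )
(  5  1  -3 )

Expand along column 1:
  + 5 · |5 -1; 1 -3| = 5·(-15 − (-1)) = -70
  − (-2) · |2 -5; 1 -3| = −(-2)·(-6 − (-5)) = -2
  + 5 · |2 -5; 5 -1| = 5·(-2 − (-25)) = 115
Sum: (-70) + (-2) + (115) = 43

43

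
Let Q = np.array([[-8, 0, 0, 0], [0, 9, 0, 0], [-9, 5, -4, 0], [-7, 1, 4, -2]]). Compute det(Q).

Q is lower triangular, so det(Q) is the product of the diagonal entries:
det = (-8) · (9) · (-4) · (-2) = -576

det(Q) = -576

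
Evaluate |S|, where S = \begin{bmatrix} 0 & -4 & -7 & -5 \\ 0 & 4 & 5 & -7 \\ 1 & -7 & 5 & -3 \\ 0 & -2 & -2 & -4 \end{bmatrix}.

Expand along column 1 (it has 3 zeros):
  + (1) · M_31   where M_31 = det([-4 -7 -5; 4 5 -7; -2 -2 -4]) = -84
det = (+1)·(1)·(-84) = -84

det(S) = -84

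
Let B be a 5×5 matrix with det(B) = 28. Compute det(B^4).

det(B^4) = (det B)^4 = (28)^4 = 614656

614656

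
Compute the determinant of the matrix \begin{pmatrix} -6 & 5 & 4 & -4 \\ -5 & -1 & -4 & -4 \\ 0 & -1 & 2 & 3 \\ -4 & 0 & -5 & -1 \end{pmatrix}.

Expand along row 3 (it has 1 zero):
  − (-1) · M_32   where M_32 = det([-6 4 -4; -5 -4 -4; -4 -5 -1]) = 104
  + (2) · M_33   where M_33 = det([-6 5 -4; -5 -1 -4; -4 0 -1]) = 65
  − (3) · M_34   where M_34 = det([-6 5 4; -5 -1 -4; -4 0 -5]) = -91
det = (-1)·(-1)·(104) + (+1)·(2)·(65) + (-1)·(3)·(-91) = 507

507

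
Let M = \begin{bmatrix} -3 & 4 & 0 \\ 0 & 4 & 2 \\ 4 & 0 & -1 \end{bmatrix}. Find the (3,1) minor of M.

The minor is 8.

Delete row 3 and column 1; the remaining 2×2 submatrix is [4 0; 4 2].
Its determinant is 4·2 − 0·4 = 8.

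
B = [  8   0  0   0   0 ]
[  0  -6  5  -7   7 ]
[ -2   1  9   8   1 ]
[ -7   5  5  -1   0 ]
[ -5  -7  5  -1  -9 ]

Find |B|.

Expand along row 1 (it has 4 zeros):
  + (8) · M_11   where M_11 = det([-6 5 -7 7; 1 9 8 1; 5 5 -1 0; -7 5 -1 -9]) = -11487
det = (+1)·(8)·(-11487) = -91896

det(B) = -91896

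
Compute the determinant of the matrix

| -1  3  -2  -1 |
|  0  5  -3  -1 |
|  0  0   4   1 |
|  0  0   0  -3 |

The determinant is 60.

The matrix is upper triangular, so the determinant is the product of the diagonal entries:
det = (-1) · (5) · (4) · (-3) = 60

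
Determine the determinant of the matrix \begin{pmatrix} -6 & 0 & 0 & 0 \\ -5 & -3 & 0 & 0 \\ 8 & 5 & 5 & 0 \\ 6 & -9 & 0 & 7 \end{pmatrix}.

The matrix is lower triangular, so the determinant is the product of the diagonal entries:
det = (-6) · (-3) · (5) · (7) = 630

630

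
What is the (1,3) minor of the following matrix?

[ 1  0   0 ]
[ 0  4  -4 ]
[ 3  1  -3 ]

Delete row 1 and column 3; the remaining 2×2 submatrix is [0 4; 3 1].
Its determinant is 0·1 − 4·3 = -12.

The minor is -12.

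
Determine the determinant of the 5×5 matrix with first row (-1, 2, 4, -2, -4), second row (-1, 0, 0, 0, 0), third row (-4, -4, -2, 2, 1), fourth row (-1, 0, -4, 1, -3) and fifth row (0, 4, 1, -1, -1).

66

Expand along row 2 (it has 4 zeros):
  − (-1) · M_21   where M_21 = det([2 4 -2 -4; -4 -2 2 1; 0 -4 1 -3; 4 1 -1 -1]) = 66
det = (-1)·(-1)·(66) = 66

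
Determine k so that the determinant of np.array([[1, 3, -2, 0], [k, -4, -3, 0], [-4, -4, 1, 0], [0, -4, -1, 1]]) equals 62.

Expanding along the row containing k, det(A) is linear in k: det(A) = (5)·k + (52).
Set (5)·k + (52) = 62  ⇒  (5)·k = 10  ⇒  k = 2.

2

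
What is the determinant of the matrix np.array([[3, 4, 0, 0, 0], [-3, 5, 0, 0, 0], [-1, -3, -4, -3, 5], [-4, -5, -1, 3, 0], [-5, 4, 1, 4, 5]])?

The matrix is block lower-triangular with a 2×2 block and a 3×3 block on the diagonal, so its determinant equals the product of the determinants of the diagonal blocks.
det of the 2×2 block = 27
det of the 3×3 block = -110
det = (27)·(-110) = -2970

-2970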